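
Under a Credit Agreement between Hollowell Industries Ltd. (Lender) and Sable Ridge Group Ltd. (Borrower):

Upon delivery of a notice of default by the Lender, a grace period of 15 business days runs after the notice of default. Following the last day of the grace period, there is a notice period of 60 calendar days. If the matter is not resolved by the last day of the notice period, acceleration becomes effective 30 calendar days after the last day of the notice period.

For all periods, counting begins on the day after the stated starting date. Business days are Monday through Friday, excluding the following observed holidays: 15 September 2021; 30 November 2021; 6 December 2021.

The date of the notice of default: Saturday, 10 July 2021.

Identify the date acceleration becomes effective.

28 October 2021

The last day of the grace period: 15 business days after Saturday, 10 July 2021, skipping weekends — Jul 12, Jul 13, Jul 14, Jul 15, …, Jul 28, Jul 29, Jul 30 — lands on Friday, 30 July 2021.
Adding 60 calendar days to 30 July 2021 gives 28 September 2021, which is the last day of the notice period.
The date acceleration becomes effective: 30 calendar days after 28 September 2021 is 28 October 2021.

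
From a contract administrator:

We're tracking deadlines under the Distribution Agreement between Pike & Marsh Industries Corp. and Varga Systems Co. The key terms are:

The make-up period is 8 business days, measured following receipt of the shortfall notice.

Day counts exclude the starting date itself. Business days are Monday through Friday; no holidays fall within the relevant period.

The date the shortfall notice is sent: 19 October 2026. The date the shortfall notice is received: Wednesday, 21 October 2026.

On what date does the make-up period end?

The last day of the make-up period: 8 business days after Wednesday, 21 October 2026, skipping weekends — Oct 22, Oct 23, Oct 26, Oct 27, Oct 28, Oct 29, Oct 30, Nov 2 — lands on Monday, 2 November 2026.

2 November 2026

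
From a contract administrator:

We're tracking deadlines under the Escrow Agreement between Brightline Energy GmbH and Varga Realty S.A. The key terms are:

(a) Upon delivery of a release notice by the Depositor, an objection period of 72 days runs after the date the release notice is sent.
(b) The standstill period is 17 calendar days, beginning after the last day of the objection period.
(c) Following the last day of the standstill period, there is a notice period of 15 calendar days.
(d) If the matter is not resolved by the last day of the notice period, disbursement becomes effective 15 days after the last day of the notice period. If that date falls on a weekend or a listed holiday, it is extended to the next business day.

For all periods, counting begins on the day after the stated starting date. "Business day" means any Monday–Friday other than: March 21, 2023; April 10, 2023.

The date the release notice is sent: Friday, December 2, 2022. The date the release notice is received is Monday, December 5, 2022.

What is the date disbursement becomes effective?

March 31, 2023

Adding 72 calendar days to December 2, 2022 gives February 12, 2023, which is the last day of the objection period.
The last day of the standstill period: February 12, 2023 + 17 days = March 1, 2023.
Adding 15 calendar days to March 1, 2023 gives March 16, 2023, which is the last day of the notice period.
The date disbursement becomes effective: 15 calendar days after March 16, 2023 is March 31, 2023. March 31, 2023 is a Friday and is not a listed holiday, so no roll-forward applies.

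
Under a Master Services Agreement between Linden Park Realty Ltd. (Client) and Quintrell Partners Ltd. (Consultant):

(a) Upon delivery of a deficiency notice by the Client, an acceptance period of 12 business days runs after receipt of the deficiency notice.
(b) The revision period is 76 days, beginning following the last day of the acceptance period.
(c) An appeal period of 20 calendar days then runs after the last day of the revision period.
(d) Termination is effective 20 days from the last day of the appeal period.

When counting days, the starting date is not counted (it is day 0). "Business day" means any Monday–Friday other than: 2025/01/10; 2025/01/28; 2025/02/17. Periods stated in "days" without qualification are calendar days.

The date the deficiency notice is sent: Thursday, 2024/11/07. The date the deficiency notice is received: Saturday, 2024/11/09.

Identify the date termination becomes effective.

2025/03/22

The last day of the acceptance period: 12 business days after Saturday, 2024/11/09, skipping weekends — Nov 11, Nov 12, Nov 13, Nov 14, …, Nov 22, Nov 25, Nov 26 — lands on Tuesday, 2024/11/26.
Adding 76 calendar days to 2024/11/26 gives 2025/02/10, which is the last day of the revision period.
Adding 20 calendar days to 2025/02/10 gives 2025/03/02, which is the last day of the appeal period.
Adding 20 calendar days to 2025/03/02 gives 2025/03/22, which is the date termination becomes effective.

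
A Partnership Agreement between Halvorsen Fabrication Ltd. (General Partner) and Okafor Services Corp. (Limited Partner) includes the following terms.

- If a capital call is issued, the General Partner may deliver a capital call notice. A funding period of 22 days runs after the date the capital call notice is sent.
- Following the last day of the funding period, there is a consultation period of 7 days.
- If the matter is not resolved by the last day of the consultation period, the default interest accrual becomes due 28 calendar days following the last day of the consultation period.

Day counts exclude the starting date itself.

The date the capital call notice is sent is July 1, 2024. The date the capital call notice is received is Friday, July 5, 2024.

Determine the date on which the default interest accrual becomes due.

August 27, 2024

Adding 22 calendar days to July 1, 2024 gives July 23, 2024, which is the last day of the funding period.
The last day of the consultation period: 7 calendar days after July 23, 2024 is July 30, 2024.
Adding 28 calendar days to July 30, 2024 gives August 27, 2024, which is the date on which the default interest accrual becomes due.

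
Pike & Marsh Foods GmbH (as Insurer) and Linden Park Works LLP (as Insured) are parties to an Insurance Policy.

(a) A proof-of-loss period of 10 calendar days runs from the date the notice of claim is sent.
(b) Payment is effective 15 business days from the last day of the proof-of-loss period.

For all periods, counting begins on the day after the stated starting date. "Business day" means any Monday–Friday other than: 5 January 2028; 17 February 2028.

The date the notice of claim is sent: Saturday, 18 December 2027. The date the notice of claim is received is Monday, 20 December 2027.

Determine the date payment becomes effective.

The last day of the proof-of-loss period: 18 December 2027 + 10 days = 28 December 2027.
The date payment becomes effective: 15 business days after Tuesday, 28 December 2027, skipping weekends and the listed holiday on Jan 5 — Dec 29, Dec 30, Dec 31, Jan 3, …, Jan 17, Jan 18, Jan 19 — lands on Wednesday, 19 January 2028.

19 January 2028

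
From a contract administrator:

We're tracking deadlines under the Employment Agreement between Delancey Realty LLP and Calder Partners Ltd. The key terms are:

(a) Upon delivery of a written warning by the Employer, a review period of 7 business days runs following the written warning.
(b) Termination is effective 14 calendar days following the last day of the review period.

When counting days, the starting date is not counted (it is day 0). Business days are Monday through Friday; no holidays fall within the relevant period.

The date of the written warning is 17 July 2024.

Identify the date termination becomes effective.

The last day of the review period: counting 7 business days from Wednesday, 17 July 2024 (Jul 18, Jul 19, Jul 22, Jul 23, Jul 24, Jul 25, Jul 26, skipping weekends) reaches Friday, 26 July 2024.
The date termination becomes effective: 14 calendar days after 26 July 2024 is 9 August 2024.

9 August 2024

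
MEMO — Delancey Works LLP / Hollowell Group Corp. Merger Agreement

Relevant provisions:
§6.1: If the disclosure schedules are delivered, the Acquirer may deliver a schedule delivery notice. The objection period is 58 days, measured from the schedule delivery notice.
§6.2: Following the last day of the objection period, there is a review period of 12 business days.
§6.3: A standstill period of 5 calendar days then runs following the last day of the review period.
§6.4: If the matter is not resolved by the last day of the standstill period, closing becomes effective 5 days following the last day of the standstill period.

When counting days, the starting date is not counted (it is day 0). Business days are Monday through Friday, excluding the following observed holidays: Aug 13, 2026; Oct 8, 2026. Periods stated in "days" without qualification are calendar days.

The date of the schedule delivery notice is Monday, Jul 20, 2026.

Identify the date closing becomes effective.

The last day of the objection period: Jul 20, 2026 + 58 days = Sep 16, 2026.
The last day of the review period: 12 business days after Wednesday, Sep 16, 2026, skipping weekends — Sep 17, Sep 18, Sep 21, Sep 22, …, Sep 30, Oct 1, Oct 2 — lands on Friday, Oct 2, 2026.
Adding 5 calendar days to Oct 2, 2026 gives Oct 7, 2026, which is the last day of the standstill period.
Adding 5 calendar days to Oct 7, 2026 gives Oct 12, 2026, which is the date closing becomes effective.

Oct 12, 2026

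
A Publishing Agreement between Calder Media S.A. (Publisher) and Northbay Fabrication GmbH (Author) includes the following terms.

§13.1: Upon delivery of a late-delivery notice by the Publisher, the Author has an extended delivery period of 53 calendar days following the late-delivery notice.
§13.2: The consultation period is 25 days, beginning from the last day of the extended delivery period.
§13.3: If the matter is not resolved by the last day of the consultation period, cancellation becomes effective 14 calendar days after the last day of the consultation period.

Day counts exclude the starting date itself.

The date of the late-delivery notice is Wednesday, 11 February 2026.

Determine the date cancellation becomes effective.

The last day of the extended delivery period: 11 February 2026 + 53 days = 5 April 2026.
The last day of the consultation period: 25 calendar days after 5 April 2026 is 30 April 2026.
The date cancellation becomes effective: 30 April 2026 + 14 days = 14 May 2026.

14 May 2026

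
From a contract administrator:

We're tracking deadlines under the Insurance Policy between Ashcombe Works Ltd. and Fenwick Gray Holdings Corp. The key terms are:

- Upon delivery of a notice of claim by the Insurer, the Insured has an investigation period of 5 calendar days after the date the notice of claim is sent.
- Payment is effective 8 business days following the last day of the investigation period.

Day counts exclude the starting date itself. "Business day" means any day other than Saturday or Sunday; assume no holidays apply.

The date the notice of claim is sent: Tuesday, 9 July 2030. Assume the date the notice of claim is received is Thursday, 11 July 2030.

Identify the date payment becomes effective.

24 July 2030

The last day of the investigation period: 5 calendar days after 9 July 2030 is 14 July 2030.
The date payment becomes effective: counting 8 business days from Sunday, 14 July 2030 (Jul 15, Jul 16, Jul 17, Jul 18, Jul 19, Jul 22, Jul 23, Jul 24, skipping weekends) reaches Wednesday, 24 July 2030.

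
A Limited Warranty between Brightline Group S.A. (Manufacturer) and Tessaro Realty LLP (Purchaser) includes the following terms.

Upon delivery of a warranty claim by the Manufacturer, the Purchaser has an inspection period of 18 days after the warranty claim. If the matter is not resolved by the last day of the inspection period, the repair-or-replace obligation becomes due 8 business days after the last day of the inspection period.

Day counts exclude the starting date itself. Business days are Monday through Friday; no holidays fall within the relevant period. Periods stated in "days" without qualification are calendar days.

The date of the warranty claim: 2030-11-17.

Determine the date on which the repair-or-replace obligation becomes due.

2030-12-17

The last day of the inspection period: 18 calendar days after 2030-11-17 is 2030-12-05.
The date on which the repair-or-replace obligation becomes due: 8 business days after Thursday, 2030-12-05, skipping weekends — Dec 6, Dec 9, Dec 10, Dec 11, Dec 12, Dec 13, Dec 16, Dec 17 — lands on Tuesday, 2030-12-17.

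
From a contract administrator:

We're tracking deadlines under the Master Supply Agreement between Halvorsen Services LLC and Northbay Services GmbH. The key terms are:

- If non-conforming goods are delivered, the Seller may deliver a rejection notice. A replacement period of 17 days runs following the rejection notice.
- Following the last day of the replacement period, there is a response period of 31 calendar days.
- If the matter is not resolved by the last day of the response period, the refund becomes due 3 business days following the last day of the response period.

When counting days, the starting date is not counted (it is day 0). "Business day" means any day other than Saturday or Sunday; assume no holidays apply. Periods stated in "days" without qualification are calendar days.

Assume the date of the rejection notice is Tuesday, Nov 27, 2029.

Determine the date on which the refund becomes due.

Adding 17 calendar days to Nov 27, 2029 gives Dec 14, 2029, which is the last day of the replacement period.
The last day of the response period: 31 calendar days after Dec 14, 2029 is Jan 14, 2030.
The date on which the refund becomes due: 3 business days after Monday, Jan 14, 2030, skipping weekends — Jan 15, Jan 16, Jan 17 — lands on Thursday, Jan 17, 2030.

Jan 17, 2030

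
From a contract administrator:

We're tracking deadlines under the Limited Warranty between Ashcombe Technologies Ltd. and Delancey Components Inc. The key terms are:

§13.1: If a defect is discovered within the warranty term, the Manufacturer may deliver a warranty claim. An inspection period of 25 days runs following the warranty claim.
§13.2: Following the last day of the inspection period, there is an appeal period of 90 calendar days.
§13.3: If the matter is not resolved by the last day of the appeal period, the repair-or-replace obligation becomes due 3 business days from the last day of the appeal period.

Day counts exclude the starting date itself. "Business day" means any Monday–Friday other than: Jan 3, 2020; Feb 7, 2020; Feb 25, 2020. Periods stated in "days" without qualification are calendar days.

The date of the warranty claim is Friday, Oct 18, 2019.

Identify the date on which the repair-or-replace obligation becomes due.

The last day of the inspection period: Oct 18, 2019 + 25 days = Nov 12, 2019.
Adding 90 calendar days to Nov 12, 2019 gives Feb 10, 2020, which is the last day of the appeal period.
From Monday, Feb 10, 2020, 3 business days (Feb 11, Feb 12, Feb 13, skipping weekends) brings us to Thursday, Feb 13, 2020, which is the date on which the repair-or-replace obligation becomes due.

Feb 13, 2020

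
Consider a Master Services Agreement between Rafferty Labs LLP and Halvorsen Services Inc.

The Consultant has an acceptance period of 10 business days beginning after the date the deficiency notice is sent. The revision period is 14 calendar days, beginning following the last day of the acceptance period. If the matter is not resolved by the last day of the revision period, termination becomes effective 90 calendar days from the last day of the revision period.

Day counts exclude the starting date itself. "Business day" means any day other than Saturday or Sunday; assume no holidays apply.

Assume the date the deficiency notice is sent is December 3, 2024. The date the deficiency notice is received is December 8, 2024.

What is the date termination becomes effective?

March 31, 2025

The last day of the acceptance period: 10 business days after Tuesday, December 3, 2024, skipping weekends — Dec 4, Dec 5, Dec 6, Dec 9, Dec 10, Dec 11, Dec 12, Dec 13, Dec 16, Dec 17 — lands on Tuesday, December 17, 2024.
The last day of the revision period: December 17, 2024 + 14 days = December 31, 2024.
Adding 90 calendar days to December 31, 2024 gives March 31, 2025, which is the date termination becomes effective.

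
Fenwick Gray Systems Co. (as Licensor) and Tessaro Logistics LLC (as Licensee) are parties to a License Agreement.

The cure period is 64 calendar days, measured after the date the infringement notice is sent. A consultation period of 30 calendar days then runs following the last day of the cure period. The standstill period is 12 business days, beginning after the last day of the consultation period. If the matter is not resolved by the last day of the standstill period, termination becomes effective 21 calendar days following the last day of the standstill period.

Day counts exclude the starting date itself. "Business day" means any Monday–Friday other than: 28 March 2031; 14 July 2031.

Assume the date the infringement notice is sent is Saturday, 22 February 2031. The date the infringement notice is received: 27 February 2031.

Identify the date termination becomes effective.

3 July 2031

The last day of the cure period: 64 calendar days after 22 February 2031 is 27 April 2031.
Adding 30 calendar days to 27 April 2031 gives 27 May 2031, which is the last day of the consultation period.
The last day of the standstill period: counting 12 business days from Tuesday, 27 May 2031 (May 28, May 29, May 30, Jun 2, …, Jun 10, Jun 11, Jun 12, skipping weekends) reaches Thursday, 12 June 2031.
Adding 21 calendar days to 12 June 2031 gives 3 July 2031, which is the date termination becomes effective.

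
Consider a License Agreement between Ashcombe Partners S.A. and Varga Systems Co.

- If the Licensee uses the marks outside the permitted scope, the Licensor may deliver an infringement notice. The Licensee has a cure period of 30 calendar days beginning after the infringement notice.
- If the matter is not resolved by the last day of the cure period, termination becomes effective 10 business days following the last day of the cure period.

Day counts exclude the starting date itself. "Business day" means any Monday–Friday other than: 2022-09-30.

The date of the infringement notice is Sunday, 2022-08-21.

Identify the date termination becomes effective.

2022-10-05

The last day of the cure period: 30 calendar days after 2022-08-21 is 2022-09-20.
The date termination becomes effective: counting 10 business days from Tuesday, 2022-09-20 (Sep 21, Sep 22, Sep 23, Sep 26, Sep 27, Sep 28, Sep 29, Oct 3, Oct 4, Oct 5, skipping weekends and the listed holiday on Sep 30) reaches Wednesday, 2022-10-05.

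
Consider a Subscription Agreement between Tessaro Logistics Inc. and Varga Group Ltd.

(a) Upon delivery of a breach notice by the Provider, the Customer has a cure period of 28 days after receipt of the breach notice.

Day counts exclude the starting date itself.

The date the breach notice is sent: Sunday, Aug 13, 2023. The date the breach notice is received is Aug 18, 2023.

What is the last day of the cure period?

Sep 15, 2023

The last day of the cure period: 28 calendar days after Aug 18, 2023 is Sep 15, 2023.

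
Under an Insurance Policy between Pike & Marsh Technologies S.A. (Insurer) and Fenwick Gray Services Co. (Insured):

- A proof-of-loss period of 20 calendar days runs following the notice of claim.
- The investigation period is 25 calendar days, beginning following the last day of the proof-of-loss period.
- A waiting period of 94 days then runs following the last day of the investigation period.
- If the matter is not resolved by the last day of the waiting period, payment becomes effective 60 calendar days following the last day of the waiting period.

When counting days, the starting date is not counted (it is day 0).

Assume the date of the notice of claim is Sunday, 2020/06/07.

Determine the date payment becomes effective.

2020/12/23

The last day of the proof-of-loss period: 20 calendar days after 2020/06/07 is 2020/06/27.
The last day of the investigation period: 2020/06/27 + 25 days = 2020/07/22.
The last day of the waiting period: 94 calendar days after 2020/07/22 is 2020/10/24.
The date payment becomes effective: 60 calendar days after 2020/10/24 is 2020/12/23.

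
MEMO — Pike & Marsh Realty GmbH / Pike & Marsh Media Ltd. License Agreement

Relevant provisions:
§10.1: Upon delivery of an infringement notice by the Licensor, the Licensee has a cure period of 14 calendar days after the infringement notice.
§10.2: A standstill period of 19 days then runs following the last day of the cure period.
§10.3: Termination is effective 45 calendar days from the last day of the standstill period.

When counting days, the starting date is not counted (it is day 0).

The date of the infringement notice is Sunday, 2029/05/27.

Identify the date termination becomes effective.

The last day of the cure period: 2029/05/27 + 14 days = 2029/06/10.
The last day of the standstill period: 2029/06/10 + 19 days = 2029/06/29.
Adding 45 calendar days to 2029/06/29 gives 2029/08/13, which is the date termination becomes effective.

2029/08/13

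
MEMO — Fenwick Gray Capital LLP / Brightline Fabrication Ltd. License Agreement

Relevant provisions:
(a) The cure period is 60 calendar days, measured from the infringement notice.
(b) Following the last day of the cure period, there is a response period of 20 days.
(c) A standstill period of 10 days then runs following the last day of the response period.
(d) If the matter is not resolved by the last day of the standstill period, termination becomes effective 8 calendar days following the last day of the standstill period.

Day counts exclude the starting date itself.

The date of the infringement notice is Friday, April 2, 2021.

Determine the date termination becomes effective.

July 9, 2021

The last day of the cure period: April 2, 2021 + 60 days = June 1, 2021.
Adding 20 calendar days to June 1, 2021 gives June 21, 2021, which is the last day of the response period.
Adding 10 calendar days to June 21, 2021 gives July 1, 2021, which is the last day of the standstill period.
Adding 8 calendar days to July 1, 2021 gives July 9, 2021, which is the date termination becomes effective.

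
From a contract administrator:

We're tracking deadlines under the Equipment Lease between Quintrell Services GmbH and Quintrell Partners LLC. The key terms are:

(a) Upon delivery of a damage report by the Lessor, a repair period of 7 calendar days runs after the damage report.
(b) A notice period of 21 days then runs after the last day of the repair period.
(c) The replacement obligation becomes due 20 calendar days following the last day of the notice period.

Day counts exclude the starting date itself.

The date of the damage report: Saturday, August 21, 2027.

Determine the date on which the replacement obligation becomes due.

October 8, 2027

The last day of the repair period: 7 calendar days after August 21, 2027 is August 28, 2027.
Adding 21 calendar days to August 28, 2027 gives September 18, 2027, which is the last day of the notice period.
The date on which the replacement obligation becomes due: September 18, 2027 + 20 days = October 8, 2027.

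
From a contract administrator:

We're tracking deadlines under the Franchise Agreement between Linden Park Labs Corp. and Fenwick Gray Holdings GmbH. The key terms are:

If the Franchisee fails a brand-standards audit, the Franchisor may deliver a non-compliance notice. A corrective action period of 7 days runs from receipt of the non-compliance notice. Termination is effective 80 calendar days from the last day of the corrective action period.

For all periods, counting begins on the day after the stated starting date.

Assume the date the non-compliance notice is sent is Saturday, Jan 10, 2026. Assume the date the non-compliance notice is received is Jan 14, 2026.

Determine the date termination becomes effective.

Apr 11, 2026

The last day of the corrective action period: Jan 14, 2026 + 7 days = Jan 21, 2026.
Adding 80 calendar days to Jan 21, 2026 gives Apr 11, 2026, which is the date termination becomes effective.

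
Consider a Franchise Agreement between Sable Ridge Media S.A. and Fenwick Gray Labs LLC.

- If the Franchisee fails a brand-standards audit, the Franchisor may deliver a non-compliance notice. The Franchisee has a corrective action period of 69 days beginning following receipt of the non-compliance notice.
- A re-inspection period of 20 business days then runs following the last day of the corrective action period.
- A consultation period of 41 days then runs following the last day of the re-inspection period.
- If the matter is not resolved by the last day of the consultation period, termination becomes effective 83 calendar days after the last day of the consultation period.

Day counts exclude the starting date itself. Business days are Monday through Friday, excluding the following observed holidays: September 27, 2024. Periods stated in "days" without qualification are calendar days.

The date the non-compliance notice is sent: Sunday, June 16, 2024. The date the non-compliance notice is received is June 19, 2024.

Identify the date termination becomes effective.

The last day of the corrective action period: 69 calendar days after June 19, 2024 is August 27, 2024.
The last day of the re-inspection period: counting 20 business days from Tuesday, August 27, 2024 (Aug 28, Aug 29, Aug 30, Sep 2, …, Sep 20, Sep 23, Sep 24, skipping weekends) reaches Tuesday, September 24, 2024.
Adding 41 calendar days to September 24, 2024 gives November 4, 2024, which is the last day of the consultation period.
The date termination becomes effective: 83 calendar days after November 4, 2024 is January 26, 2025.

January 26, 2025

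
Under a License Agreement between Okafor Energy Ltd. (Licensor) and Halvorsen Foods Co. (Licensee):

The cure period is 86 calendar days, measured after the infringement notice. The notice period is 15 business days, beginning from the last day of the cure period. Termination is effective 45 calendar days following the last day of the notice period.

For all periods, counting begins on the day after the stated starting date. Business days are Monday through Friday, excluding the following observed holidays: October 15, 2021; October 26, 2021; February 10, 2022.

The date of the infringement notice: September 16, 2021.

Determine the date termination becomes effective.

February 14, 2022

Adding 86 calendar days to September 16, 2021 gives December 11, 2021, which is the last day of the cure period.
The last day of the notice period: counting 15 business days from Saturday, December 11, 2021 (Dec 13, Dec 14, Dec 15, Dec 16, …, Dec 29, Dec 30, Dec 31, skipping weekends) reaches Friday, December 31, 2021.
Adding 45 calendar days to December 31, 2021 gives February 14, 2022, which is the date termination becomes effective.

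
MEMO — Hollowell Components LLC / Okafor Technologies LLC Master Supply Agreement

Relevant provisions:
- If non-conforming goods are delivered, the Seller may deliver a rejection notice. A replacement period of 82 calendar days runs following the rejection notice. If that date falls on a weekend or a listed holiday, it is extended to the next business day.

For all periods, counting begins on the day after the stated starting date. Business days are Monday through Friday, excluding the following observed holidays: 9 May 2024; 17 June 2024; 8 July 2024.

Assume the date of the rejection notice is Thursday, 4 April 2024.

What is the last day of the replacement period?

25 June 2024

The last day of the replacement period: 4 April 2024 + 82 days = 25 June 2024. 25 June 2024 is a Tuesday and is not a listed holiday, so no roll-forward applies.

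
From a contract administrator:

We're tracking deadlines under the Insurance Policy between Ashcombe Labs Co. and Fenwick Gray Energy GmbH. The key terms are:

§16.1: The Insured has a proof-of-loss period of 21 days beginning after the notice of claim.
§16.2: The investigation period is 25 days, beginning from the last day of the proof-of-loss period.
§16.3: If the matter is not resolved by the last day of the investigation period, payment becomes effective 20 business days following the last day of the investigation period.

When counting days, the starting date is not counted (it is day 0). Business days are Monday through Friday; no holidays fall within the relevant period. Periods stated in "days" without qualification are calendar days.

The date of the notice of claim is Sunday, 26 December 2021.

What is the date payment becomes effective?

10 March 2022

The last day of the proof-of-loss period: 21 calendar days after 26 December 2021 is 16 January 2022.
The last day of the investigation period: 25 calendar days after 16 January 2022 is 10 February 2022.
The date payment becomes effective: 20 business days after Thursday, 10 February 2022, skipping weekends — Feb 11, Feb 14, Feb 15, Feb 16, …, Mar 8, Mar 9, Mar 10 — lands on Thursday, 10 March 2022.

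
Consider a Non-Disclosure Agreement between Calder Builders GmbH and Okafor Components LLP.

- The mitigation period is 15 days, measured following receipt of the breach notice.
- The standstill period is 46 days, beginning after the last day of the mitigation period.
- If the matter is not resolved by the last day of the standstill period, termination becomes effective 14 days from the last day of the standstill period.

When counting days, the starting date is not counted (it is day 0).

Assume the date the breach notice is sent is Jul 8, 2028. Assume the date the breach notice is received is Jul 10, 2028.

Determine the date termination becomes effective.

Adding 15 calendar days to Jul 10, 2028 gives Jul 25, 2028, which is the last day of the mitigation period.
Adding 46 calendar days to Jul 25, 2028 gives Sep 9, 2028, which is the last day of the standstill period.
Adding 14 calendar days to Sep 9, 2028 gives Sep 23, 2028, which is the date termination becomes effective.

Sep 23, 2028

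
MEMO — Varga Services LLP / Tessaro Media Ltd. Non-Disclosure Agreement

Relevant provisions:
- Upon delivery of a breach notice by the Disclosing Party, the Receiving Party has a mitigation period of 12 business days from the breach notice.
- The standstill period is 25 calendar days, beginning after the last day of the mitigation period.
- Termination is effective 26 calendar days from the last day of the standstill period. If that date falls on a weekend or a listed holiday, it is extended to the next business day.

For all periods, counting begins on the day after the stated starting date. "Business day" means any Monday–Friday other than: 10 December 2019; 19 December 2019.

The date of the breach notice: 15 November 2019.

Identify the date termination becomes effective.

23 January 2020

The last day of the mitigation period: counting 12 business days from Friday, 15 November 2019 (Nov 18, Nov 19, Nov 20, Nov 21, …, Nov 29, Dec 2, Dec 3, skipping weekends) reaches Tuesday, 3 December 2019.
The last day of the standstill period: 25 calendar days after 3 December 2019 is 28 December 2019.
The date termination becomes effective: 26 calendar days after 28 December 2019 is 23 January 2020. 23 January 2020 is a Thursday and is not a listed holiday, so no roll-forward applies.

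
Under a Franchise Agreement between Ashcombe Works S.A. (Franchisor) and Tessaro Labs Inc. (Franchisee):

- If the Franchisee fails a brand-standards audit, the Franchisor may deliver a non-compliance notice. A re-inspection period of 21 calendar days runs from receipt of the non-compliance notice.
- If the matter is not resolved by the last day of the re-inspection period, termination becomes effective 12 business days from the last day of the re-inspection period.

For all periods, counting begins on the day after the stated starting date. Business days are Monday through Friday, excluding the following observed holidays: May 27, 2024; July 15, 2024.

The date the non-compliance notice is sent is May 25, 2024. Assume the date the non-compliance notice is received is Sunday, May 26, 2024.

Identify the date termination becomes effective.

The last day of the re-inspection period: 21 calendar days after May 26, 2024 is June 16, 2024.
From Sunday, June 16, 2024, 12 business days (Jun 17, Jun 18, Jun 19, Jun 20, …, Jun 28, Jul 1, Jul 2, skipping weekends) brings us to Tuesday, July 2, 2024, which is the date termination becomes effective.

July 2, 2024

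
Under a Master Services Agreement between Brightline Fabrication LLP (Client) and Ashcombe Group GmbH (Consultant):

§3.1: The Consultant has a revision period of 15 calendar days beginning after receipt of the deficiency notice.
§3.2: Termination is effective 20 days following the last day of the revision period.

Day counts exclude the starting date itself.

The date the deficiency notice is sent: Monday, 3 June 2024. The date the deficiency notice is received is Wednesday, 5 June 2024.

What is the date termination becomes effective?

The last day of the revision period: 5 June 2024 + 15 days = 20 June 2024.
Adding 20 calendar days to 20 June 2024 gives 10 July 2024, which is the date termination becomes effective.

10 July 2024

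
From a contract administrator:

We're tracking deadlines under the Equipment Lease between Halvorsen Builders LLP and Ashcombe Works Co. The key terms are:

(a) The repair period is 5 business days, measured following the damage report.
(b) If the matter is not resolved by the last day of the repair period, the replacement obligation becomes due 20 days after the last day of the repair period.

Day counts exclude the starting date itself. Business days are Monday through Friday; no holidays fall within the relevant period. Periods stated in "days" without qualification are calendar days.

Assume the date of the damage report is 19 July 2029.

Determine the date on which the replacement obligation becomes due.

From Thursday, 19 July 2029, 5 business days (Jul 20, Jul 23, Jul 24, Jul 25, Jul 26, skipping weekends) brings us to Thursday, 26 July 2029, which is the last day of the repair period.
The date on which the replacement obligation becomes due: 20 calendar days after 26 July 2029 is 15 August 2029.

15 August 2029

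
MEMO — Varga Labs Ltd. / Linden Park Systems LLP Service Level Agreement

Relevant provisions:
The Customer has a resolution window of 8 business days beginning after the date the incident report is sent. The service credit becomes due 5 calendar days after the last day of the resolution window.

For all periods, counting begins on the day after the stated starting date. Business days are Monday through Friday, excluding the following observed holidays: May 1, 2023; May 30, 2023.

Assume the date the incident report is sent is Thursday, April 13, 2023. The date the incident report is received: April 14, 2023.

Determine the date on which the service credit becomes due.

April 30, 2023

From Thursday, April 13, 2023, 8 business days (Apr 14, Apr 17, Apr 18, Apr 19, Apr 20, Apr 21, Apr 24, Apr 25, skipping weekends) brings us to Tuesday, April 25, 2023, which is the last day of the resolution window.
Adding 5 calendar days to April 25, 2023 gives April 30, 2023, which is the date on which the service credit becomes due.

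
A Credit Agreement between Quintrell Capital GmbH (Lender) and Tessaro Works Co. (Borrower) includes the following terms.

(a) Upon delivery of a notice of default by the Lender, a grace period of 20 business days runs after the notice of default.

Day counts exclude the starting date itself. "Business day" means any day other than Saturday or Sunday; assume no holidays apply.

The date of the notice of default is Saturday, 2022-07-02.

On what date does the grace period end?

2022-07-29

From Saturday, 2022-07-02, 20 business days (Jul 4, Jul 5, Jul 6, Jul 7, …, Jul 27, Jul 28, Jul 29, skipping weekends) brings us to Friday, 2022-07-29, which is the last day of the grace period.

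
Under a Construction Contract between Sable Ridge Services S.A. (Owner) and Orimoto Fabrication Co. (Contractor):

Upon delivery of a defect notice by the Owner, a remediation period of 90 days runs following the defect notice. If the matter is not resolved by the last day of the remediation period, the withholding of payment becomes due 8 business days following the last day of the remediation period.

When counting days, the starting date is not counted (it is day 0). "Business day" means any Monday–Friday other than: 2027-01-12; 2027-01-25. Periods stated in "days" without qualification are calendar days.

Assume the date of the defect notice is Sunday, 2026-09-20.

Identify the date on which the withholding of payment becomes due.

The last day of the remediation period: 2026-09-20 + 90 days = 2026-12-19.
The date on which the withholding of payment becomes due: counting 8 business days from Saturday, 2026-12-19 (Dec 21, Dec 22, Dec 23, Dec 24, Dec 25, Dec 28, Dec 29, Dec 30, skipping weekends) reaches Wednesday, 2026-12-30.

2026-12-30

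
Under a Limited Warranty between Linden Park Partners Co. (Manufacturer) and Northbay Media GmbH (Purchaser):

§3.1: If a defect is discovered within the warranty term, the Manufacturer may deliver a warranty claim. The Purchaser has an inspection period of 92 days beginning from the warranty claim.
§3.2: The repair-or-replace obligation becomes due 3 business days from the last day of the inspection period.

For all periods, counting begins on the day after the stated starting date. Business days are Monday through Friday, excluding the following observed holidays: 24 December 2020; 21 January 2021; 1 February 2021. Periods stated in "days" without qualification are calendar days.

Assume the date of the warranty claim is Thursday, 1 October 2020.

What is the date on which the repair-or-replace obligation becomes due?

6 January 2021

The last day of the inspection period: 92 calendar days after 1 October 2020 is 1 January 2021.
From Friday, 1 January 2021, 3 business days (Jan 4, Jan 5, Jan 6, skipping weekends) brings us to Wednesday, 6 January 2021, which is the date on which the repair-or-replace obligation becomes due.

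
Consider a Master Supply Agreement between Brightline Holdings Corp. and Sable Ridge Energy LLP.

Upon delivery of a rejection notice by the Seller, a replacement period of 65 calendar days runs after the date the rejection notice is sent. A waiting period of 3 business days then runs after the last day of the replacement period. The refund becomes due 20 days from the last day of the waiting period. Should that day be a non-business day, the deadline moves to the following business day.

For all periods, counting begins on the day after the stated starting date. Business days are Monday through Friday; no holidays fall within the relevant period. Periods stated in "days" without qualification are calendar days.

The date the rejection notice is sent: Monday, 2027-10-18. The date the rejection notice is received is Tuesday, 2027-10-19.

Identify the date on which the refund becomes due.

2028-01-17

The last day of the replacement period: 2027-10-18 + 65 days = 2027-12-22.
From Wednesday, 2027-12-22, 3 business days (Dec 23, Dec 24, Dec 27, skipping weekends) brings us to Monday, 2027-12-27, which is the last day of the waiting period.
Adding 20 calendar days to 2027-12-27 gives 2028-01-16, which is the date on which the refund becomes due. That falls on a Sunday, so it rolls to the next business day, Monday, 2028-01-17.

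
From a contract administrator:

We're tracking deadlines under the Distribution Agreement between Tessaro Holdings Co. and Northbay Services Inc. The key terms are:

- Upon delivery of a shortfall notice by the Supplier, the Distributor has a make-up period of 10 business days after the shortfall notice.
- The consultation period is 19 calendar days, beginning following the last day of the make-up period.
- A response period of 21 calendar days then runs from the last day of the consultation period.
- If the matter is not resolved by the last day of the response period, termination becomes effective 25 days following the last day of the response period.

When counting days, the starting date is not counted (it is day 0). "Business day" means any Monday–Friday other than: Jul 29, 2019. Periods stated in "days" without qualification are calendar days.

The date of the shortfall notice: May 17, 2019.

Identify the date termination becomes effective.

From Friday, May 17, 2019, 10 business days (May 20, May 21, May 22, May 23, May 24, May 27, May 28, May 29, May 30, May 31, skipping weekends) brings us to Friday, May 31, 2019, which is the last day of the make-up period.
Adding 19 calendar days to May 31, 2019 gives Jun 19, 2019, which is the last day of the consultation period.
The last day of the response period: Jun 19, 2019 + 21 days = Jul 10, 2019.
Adding 25 calendar days to Jul 10, 2019 gives Aug 4, 2019, which is the date termination becomes effective.

Aug 4, 2019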